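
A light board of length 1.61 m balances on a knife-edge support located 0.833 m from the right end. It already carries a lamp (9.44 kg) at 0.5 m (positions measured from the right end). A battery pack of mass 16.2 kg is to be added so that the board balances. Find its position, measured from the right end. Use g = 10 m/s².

x ≈ 1.03 m from the right end

Sum moments about the knife-edge support (at 0.833 m from the right end) (the support reaction has zero arm there).
Lamp: 9.44 × 10 = 94.4 N down at 0.5 m → arm 0.333 m, τ = 94.4 × 0.333 = 31.44 N·m clockwise.
Net moment of existing loads = 31.44 N·m clockwise.
The battery pack weighs 16.2 × 10 = 162 N and must supply an equal counterclockwise moment, so its lever arm about the knife-edge support is 31.44 / 162 = 0.194 m.
That puts it at 0.833 + 0.194 = 1.03 m from the right end.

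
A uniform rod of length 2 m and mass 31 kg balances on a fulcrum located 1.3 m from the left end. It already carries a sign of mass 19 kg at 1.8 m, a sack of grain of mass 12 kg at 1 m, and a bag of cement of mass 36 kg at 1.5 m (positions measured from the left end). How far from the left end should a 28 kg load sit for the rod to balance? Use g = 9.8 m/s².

x ≈ 1.16 m from the left end

Choose the fulcrum (at 1.3 m from the left end) as the axis so the support reaction has zero arm there.
Beam weight: 31 × 9.8 = 303.8 N down at 1 m → arm 0.3 m, τ = 303.8 × 0.3 = 91.14 N·m counterclockwise.
Sign: 19 × 9.8 = 186.2 N down at 1.8 m → arm 0.5 m, τ = 186.2 × 0.5 = 93.1 N·m clockwise.
Sack of grain: 12 × 9.8 = 117.6 N down at 1 m → arm 0.3 m, τ = 117.6 × 0.3 = 35.28 N·m counterclockwise.
Bag of cement: 36 × 9.8 = 352.8 N down at 1.5 m → arm 0.2 m, τ = 352.8 × 0.2 = 70.56 N·m clockwise.
Net moment of existing loads = 37.24 N·m clockwise.
The load weighs 28 × 9.8 = 274.4 N and must supply an equal counterclockwise moment, so its lever arm about the fulcrum is 37.24 / 274.4 = 0.136 m.
That puts it at 1.3 − 0.136 = 1.16 m from the left end.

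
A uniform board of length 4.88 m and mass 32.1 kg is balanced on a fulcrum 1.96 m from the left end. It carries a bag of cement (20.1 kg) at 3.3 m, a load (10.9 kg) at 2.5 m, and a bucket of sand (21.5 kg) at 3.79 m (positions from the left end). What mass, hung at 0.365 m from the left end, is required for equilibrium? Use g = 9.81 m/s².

Sum moments about the fulcrum (at 1.96 m from the left end) (the support reaction has zero arm there).
Beam weight: 32.1 × 9.81 = 314.9 N down at 2.44 m → arm 0.48 m, τ = 314.9 × 0.48 = 151.2 N·m clockwise.
Bag of cement: 20.1 × 9.81 = 197.2 N down at 3.3 m → arm 1.34 m, τ = 197.2 × 1.34 = 264.2 N·m clockwise.
Load: 10.9 × 9.81 = 106.9 N down at 2.5 m → arm 0.54 m, τ = 106.9 × 0.54 = 57.73 N·m clockwise.
Bucket of sand: 21.5 × 9.81 = 210.9 N down at 3.79 m → arm 1.83 m, τ = 210.9 × 1.83 = 385.9 N·m clockwise.
Net moment of known loads = 859 N·m clockwise.
An unknown mass m at 0.365 m has arm 1.595 m; its moment is m·g·1.595 counterclockwise.
Στ = 0 ⇒ m × 9.81 × 1.595 = 859 ⇒ m = 859 / (9.81 × 1.595) = 54.9 kg.

m ≈ 54.9 kg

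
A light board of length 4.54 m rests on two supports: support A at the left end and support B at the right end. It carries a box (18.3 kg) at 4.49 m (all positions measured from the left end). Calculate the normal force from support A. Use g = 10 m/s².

R_A ≈ 2.02 N

Sum moments about support B (its reaction then has zero moment arm).
Box: 18.3 × 10 = 183 N down at 4.49 m → arm 0.05 m, τ = 183 × 0.05 = 9.15 N·m counterclockwise.
Net load moment about support B = 9.15 N·m counterclockwise.
Reaction R at support A is upward at 0 m, arm 4.54 m → moment R × 4.54 clockwise.
Setting net torque to zero: R × 4.54 = 9.15 → R = 2.02 N.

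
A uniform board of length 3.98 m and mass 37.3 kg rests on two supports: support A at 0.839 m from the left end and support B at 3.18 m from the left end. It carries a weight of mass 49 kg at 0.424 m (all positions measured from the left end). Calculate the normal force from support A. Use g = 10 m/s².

R_A ≈ 766 N

Take moments about support B.
Beam weight: 37.3 × 10 = 373 N down at 1.99 m → arm 1.19 m, τ = 373 × 1.19 = 443.9 N·m counterclockwise.
Weight: 49 × 10 = 490 N down at 0.424 m → arm 2.756 m, τ = 490 × 2.756 = 1350 N·m counterclockwise.
Net load moment about support B = 1794 N·m counterclockwise.
Reaction R at support A is upward at 0.839 m, arm 2.341 m → moment R × 2.341 clockwise.
Setting net torque to zero: R × 2.341 = 1794 → R = 766 N.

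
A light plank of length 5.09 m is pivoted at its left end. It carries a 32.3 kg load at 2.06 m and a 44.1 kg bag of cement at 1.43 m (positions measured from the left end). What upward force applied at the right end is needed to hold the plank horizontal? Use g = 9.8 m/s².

F ≈ 250 N

Choose the left end as the axis so the unknown pivot reaction has zero arm there.
Load: 32.3 × 9.8 = 316.5 N down at 2.06 m → arm 2.06 m, τ = 316.5 × 2.06 = 652 N·m clockwise.
Bag of cement: 44.1 × 9.8 = 432.2 N down at 1.43 m → arm 1.43 m, τ = 432.2 × 1.43 = 618 N·m clockwise.
Net moment of the loads = 1270 N·m clockwise.
The upward force F acts at the right end, arm 5.09 m, giving F × 5.09 counterclockwise.
Balancing moments: F × 5.09 = 1270, giving F = 1270 / 5.09 = 250 N.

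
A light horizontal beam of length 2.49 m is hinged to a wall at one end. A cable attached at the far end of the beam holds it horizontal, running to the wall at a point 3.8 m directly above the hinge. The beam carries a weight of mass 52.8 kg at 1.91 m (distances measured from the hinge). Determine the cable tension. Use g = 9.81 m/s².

Sum moments about the hinge (the unknown hinge reaction has zero arm there).
Weight: 52.8 × 9.81 = 518 N down at 1.91 m → arm 1.91 m, τ = 518 × 1.91 = 989.4 N·m clockwise.
Total clockwise load moment = 989.4 N·m.
The cable tension T acts at 2.49 m; only its component perpendicular to the beam, T sinθ, produces torque. sinθ = h/√(h²+d²) = 3.8/√(3.8²+2.49²) = 0.8364.
Στ = 0 ⇒ T × 2.49 × 0.8364 = 989.4 ⇒ T = 989.4 / 2.083 = 475 N.

T ≈ 475 N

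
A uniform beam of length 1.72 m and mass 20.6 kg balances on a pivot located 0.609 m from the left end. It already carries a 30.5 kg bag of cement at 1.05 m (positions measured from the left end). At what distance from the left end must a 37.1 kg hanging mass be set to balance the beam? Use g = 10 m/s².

Taking torques about the pivot (at 0.609 m from the left end):
Beam weight: 20.6 × 10 = 206 N down at 0.86 m → arm 0.251 m, τ = 206 × 0.251 = 51.71 N·m clockwise.
Bag of cement: 30.5 × 10 = 305 N down at 1.05 m → arm 0.441 m, τ = 305 × 0.441 = 134.5 N·m clockwise.
Net moment of existing loads = 186.2 N·m clockwise.
The hanging mass weighs 37.1 × 10 = 371 N and must supply an equal counterclockwise moment, so its lever arm about the pivot is 186.2 / 371 = 0.502 m.
That puts it at 0.609 − 0.502 = 0.107 m from the left end.

x ≈ 0.107 m from the left end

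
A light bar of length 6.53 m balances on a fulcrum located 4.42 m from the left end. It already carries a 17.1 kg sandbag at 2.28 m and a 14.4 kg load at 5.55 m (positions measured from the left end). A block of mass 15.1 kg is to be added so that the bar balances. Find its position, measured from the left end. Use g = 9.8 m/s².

x ≈ 5.77 m from the left end

Choose the fulcrum (at 4.42 m from the left end) as the axis so the support reaction has zero arm there.
Sandbag: 17.1 × 9.8 = 167.6 N down at 2.28 m → arm 2.14 m, τ = 167.6 × 2.14 = 358.7 N·m counterclockwise.
Load: 14.4 × 9.8 = 141.1 N down at 5.55 m → arm 1.13 m, τ = 141.1 × 1.13 = 159.4 N·m clockwise.
Net moment of existing loads = 199.3 N·m counterclockwise.
The block weighs 15.1 × 9.8 = 148 N and must supply an equal clockwise moment, so its lever arm about the fulcrum is 199.3 / 148 = 1.35 m.
That puts it at 4.42 + 1.35 = 5.77 m from the left end.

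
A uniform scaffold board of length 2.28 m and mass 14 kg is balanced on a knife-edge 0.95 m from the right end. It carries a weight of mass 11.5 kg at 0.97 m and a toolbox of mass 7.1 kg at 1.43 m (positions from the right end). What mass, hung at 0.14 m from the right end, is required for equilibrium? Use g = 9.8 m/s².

m ≈ 7.78 kg

About the knife-edge (at 0.95 m from the right end):
Beam weight: 14 × 9.8 = 137.2 N down at 1.14 m → arm 0.19 m, τ = 137.2 × 0.19 = 26.07 N·m counterclockwise.
Weight: 11.5 × 9.8 = 112.7 N down at 0.97 m → arm 0.02 m, τ = 112.7 × 0.02 = 2.254 N·m counterclockwise.
Toolbox: 7.1 × 9.8 = 69.58 N down at 1.43 m → arm 0.48 m, τ = 69.58 × 0.48 = 33.4 N·m counterclockwise.
Net moment of known loads = 61.72 N·m counterclockwise.
An unknown mass m at 0.14 m has arm 0.81 m; its moment is m·g·0.81 clockwise.
Balancing moments: m × 9.8 × 0.81 = 61.72, giving m = 61.72 / (9.8 × 0.81) = 7.78 kg.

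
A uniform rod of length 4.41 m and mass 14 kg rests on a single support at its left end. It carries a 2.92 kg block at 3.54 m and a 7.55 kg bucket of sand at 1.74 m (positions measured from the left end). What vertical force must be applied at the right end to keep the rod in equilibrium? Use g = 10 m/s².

Sum moments about the left end (the unknown pivot reaction has zero arm there).
Beam weight: 14 × 10 = 140 N down at 2.205 m → arm 2.205 m, τ = 140 × 2.205 = 308.7 N·m clockwise.
Block: 2.92 × 10 = 29.2 N down at 3.54 m → arm 3.54 m, τ = 29.2 × 3.54 = 103.4 N·m clockwise.
Bucket of sand: 7.55 × 10 = 75.5 N down at 1.74 m → arm 1.74 m, τ = 75.5 × 1.74 = 131.4 N·m clockwise.
Net moment of the loads = 543.5 N·m clockwise.
The upward force F acts at the right end, arm 4.41 m, giving F × 4.41 counterclockwise.
Στ = 0 ⇒ F × 4.41 = 543.5 ⇒ F = 543.5 / 4.41 = 123 N.

F ≈ 123 N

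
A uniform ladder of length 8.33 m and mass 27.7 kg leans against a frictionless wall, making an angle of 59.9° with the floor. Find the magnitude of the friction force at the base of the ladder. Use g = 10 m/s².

About the foot of the ladder:
Ladder weight 27.7×10 = 277 N acts at 4.165 m along the ladder; its horizontal arm is 4.165·cos59.9° = 2.089 m → τ = 578.7 N·m clockwise.
Wall normal N acts horizontally at the top; its moment arm is the height L sinθ = 8.33·sin59.9° = 7.207 m, counterclockwise.
Setting net torque to zero: N × 7.207 = 578.7 → N = 80.3 N.
ΣFx = 0: friction at the foot balances the wall's push, so f = N_wall = 80.3 N.

f ≈ 80.3 N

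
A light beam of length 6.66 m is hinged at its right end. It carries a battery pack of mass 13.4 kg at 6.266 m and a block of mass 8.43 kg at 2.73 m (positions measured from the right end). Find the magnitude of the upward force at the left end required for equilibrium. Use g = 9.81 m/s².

Taking torques about the right end:
Battery pack: 13.4 × 9.81 = 131.5 N down at 6.266 m → arm 6.266 m, τ = 131.5 × 6.266 = 824 N·m counterclockwise.
Block: 8.43 × 9.81 = 82.7 N down at 2.73 m → arm 2.73 m, τ = 82.7 × 2.73 = 225.8 N·m counterclockwise.
Net moment of the loads = 1050 N·m counterclockwise.
The upward force F acts at the left end, arm 6.66 m, giving F × 6.66 clockwise.
Setting net torque to zero: F × 6.66 = 1050 → F = 1050 / 6.66 = 158 N.

F ≈ 158 N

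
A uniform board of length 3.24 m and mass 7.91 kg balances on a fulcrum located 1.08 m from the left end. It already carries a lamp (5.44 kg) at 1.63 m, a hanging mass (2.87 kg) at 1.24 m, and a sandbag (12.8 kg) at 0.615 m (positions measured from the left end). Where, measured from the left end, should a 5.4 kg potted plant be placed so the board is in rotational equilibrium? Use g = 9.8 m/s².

Sum moments about the fulcrum (at 1.08 m from the left end) (the support reaction has zero arm there).
Beam weight: 7.91 × 9.8 = 77.52 N down at 1.62 m → arm 0.54 m, τ = 77.52 × 0.54 = 41.86 N·m clockwise.
Lamp: 5.44 × 9.8 = 53.31 N down at 1.63 m → arm 0.55 m, τ = 53.31 × 0.55 = 29.32 N·m clockwise.
Hanging mass: 2.87 × 9.8 = 28.13 N down at 1.24 m → arm 0.16 m, τ = 28.13 × 0.16 = 4.501 N·m clockwise.
Sandbag: 12.8 × 9.8 = 125.4 N down at 0.615 m → arm 0.465 m, τ = 125.4 × 0.465 = 58.31 N·m counterclockwise.
Net moment of existing loads = 17.37 N·m clockwise.
The potted plant weighs 5.4 × 9.8 = 52.92 N and must supply an equal counterclockwise moment, so its lever arm about the fulcrum is 17.37 / 52.92 = 0.328 m.
That puts it at 1.08 − 0.328 = 0.752 m from the left end.

x ≈ 0.752 m from the left end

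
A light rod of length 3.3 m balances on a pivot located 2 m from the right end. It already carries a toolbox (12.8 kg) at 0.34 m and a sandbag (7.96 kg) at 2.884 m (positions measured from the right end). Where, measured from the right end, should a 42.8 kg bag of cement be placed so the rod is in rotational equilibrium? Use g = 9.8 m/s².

Choose the pivot (at 2 m from the right end) as the axis so the support reaction has zero arm there.
Toolbox: 12.8 × 9.8 = 125.4 N down at 0.34 m → arm 1.66 m, τ = 125.4 × 1.66 = 208.2 N·m clockwise.
Sandbag: 7.96 × 9.8 = 78.01 N down at 2.884 m → arm 0.884 m, τ = 78.01 × 0.884 = 68.96 N·m counterclockwise.
Net moment of existing loads = 139.2 N·m clockwise.
The bag of cement weighs 42.8 × 9.8 = 419.4 N and must supply an equal counterclockwise moment, so its lever arm about the pivot is 139.2 / 419.4 = 0.332 m.
That puts it at 2 + 0.332 = 2.33 m from the right end.

x ≈ 2.33 m from the right end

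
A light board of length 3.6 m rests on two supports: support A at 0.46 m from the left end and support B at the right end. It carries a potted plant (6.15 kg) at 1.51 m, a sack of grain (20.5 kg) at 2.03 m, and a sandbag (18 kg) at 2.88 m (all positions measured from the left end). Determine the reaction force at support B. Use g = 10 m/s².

Sum moments about support A (its reaction then has zero moment arm).
Potted plant: 6.15 × 10 = 61.5 N down at 1.51 m → arm 1.05 m, τ = 61.5 × 1.05 = 64.58 N·m clockwise.
Sack of grain: 20.5 × 10 = 205 N down at 2.03 m → arm 1.57 m, τ = 205 × 1.57 = 321.9 N·m clockwise.
Sandbag: 18 × 10 = 180 N down at 2.88 m → arm 2.42 m, τ = 180 × 2.42 = 435.6 N·m clockwise.
Net load moment about support A = 822.1 N·m clockwise.
Reaction R at support B is upward at 3.6 m, arm 3.14 m → moment R × 3.14 counterclockwise.
For rotational equilibrium, R × 3.14 = 822.1, so R = 262 N.

R_B ≈ 262 N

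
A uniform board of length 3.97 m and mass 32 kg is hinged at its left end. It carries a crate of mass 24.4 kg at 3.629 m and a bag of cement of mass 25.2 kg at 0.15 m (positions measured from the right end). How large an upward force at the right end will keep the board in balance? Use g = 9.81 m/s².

F ≈ 415 N

Sum moments about the left end (the unknown pivot reaction has zero arm there).
Beam weight: 32 × 9.81 = 313.9 N down at 1.985 m → arm 1.985 m, τ = 313.9 × 1.985 = 623.1 N·m clockwise.
Crate: 24.4 × 9.81 = 239.4 N down at 3.629 m → arm 0.341 m, τ = 239.4 × 0.341 = 81.64 N·m clockwise.
Bag of cement: 25.2 × 9.81 = 247.2 N down at 0.15 m → arm 3.82 m, τ = 247.2 × 3.82 = 944.3 N·m clockwise.
Net moment of the loads = 1649 N·m clockwise.
The upward force F acts at the right end, arm 3.97 m, giving F × 3.97 counterclockwise.
Balancing moments: F × 3.97 = 1649, giving F = 1649 / 3.97 = 415 N.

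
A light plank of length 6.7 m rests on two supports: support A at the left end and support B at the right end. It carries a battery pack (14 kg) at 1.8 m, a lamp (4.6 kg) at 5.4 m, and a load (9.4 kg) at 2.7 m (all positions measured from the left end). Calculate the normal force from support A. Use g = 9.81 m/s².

R_A ≈ 164 N

Take moments about support B.
Battery pack: 14 × 9.81 = 137.3 N down at 1.8 m → arm 4.9 m, τ = 137.3 × 4.9 = 672.8 N·m counterclockwise.
Lamp: 4.6 × 9.81 = 45.13 N down at 5.4 m → arm 1.3 m, τ = 45.13 × 1.3 = 58.67 N·m counterclockwise.
Load: 9.4 × 9.81 = 92.21 N down at 2.7 m → arm 4 m, τ = 92.21 × 4 = 368.8 N·m counterclockwise.
Net load moment about support B = 1100 N·m counterclockwise.
Reaction R at support A is upward at 0 m, arm 6.7 m → moment R × 6.7 clockwise.
For rotational equilibrium, R × 6.7 = 1100, so R = 164 N.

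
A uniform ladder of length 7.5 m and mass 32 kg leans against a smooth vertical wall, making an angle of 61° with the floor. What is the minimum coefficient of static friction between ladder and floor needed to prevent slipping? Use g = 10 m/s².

μ_min ≈ 0.277

Choose the foot of the ladder as the axis so the floor normal and friction both act there and drop out.
Ladder weight 32×10 = 320 N acts at 3.75 m along the ladder; its horizontal arm is 3.75·cos61° = 1.818 m → τ = 581.8 N·m clockwise.
Wall normal N acts horizontally at the top; its moment arm is the height L sinθ = 7.5·sin61° = 6.56 m, counterclockwise.
Setting net torque to zero: N × 6.56 = 581.8 → N = 88.69 N.
ΣFx = 0 ⇒ f = N_wall = 88.69 N. ΣFy = 0 ⇒ N_floor = 320 N.
μ_min = f / N_floor = 88.69 / 320 = 0.277.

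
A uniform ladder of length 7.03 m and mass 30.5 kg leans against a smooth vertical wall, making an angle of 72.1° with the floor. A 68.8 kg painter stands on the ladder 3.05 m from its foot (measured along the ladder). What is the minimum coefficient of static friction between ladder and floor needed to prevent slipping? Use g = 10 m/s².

μ_min ≈ 0.147

About the foot of the ladder:
Ladder weight 30.5×10 = 305 N acts at 3.515 m along the ladder; its horizontal arm is 3.515·cos72.1° = 1.08 m → τ = 329.4 N·m clockwise.
Painter: 68.8×10 = 688 N at 3.05 m → arm 0.9374 m → τ = 644.9 N·m clockwise.
Wall normal N acts horizontally at the top; its moment arm is the height L sinθ = 7.03·sin72.1° = 6.69 m, counterclockwise.
Setting net torque to zero: N × 6.69 = 974.3 → N = 145.6 N.
ΣFx = 0 ⇒ f = N_wall = 145.6 N. ΣFy = 0 ⇒ N_floor = 993 N.
μ_min = f / N_floor = 145.6 / 993 = 0.147.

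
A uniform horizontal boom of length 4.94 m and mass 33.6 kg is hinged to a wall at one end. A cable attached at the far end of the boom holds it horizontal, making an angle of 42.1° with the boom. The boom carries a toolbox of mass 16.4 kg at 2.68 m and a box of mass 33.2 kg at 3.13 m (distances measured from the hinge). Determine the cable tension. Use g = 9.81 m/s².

Choose the hinge as the axis so the unknown hinge reaction has zero arm there.
Beam weight: 33.6 × 9.81 = 329.6 N down at 2.47 m → arm 2.47 m, τ = 329.6 × 2.47 = 814.1 N·m clockwise.
Toolbox: 16.4 × 9.81 = 160.9 N down at 2.68 m → arm 2.68 m, τ = 160.9 × 2.68 = 431.2 N·m clockwise.
Box: 33.2 × 9.81 = 325.7 N down at 3.13 m → arm 3.13 m, τ = 325.7 × 3.13 = 1019 N·m clockwise.
Total clockwise load moment = 2264 N·m.
The cable tension T acts at 4.94 m; only its component perpendicular to the boom, T sinθ, produces torque. sin 42.1° = 0.6704.
Στ = 0 ⇒ T × 4.94 × 0.6704 = 2264 ⇒ T = 2264 / 3.312 = 684 N.

T ≈ 684 N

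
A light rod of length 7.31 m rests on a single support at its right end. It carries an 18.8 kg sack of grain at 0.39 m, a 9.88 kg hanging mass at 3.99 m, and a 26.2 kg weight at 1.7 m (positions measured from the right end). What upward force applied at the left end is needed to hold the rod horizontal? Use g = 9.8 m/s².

Choose the right end as the axis so the unknown pivot reaction has zero arm there.
Sack of grain: 18.8 × 9.8 = 184.2 N down at 0.39 m → arm 0.39 m, τ = 184.2 × 0.39 = 71.84 N·m counterclockwise.
Hanging mass: 9.88 × 9.8 = 96.82 N down at 3.99 m → arm 3.99 m, τ = 96.82 × 3.99 = 386.3 N·m counterclockwise.
Weight: 26.2 × 9.8 = 256.8 N down at 1.7 m → arm 1.7 m, τ = 256.8 × 1.7 = 436.6 N·m counterclockwise.
Net moment of the loads = 894.7 N·m counterclockwise.
The upward force F acts at the left end, arm 7.31 m, giving F × 7.31 clockwise.
Setting net torque to zero: F × 7.31 = 894.7 → F = 894.7 / 7.31 = 122 N.

F ≈ 122 N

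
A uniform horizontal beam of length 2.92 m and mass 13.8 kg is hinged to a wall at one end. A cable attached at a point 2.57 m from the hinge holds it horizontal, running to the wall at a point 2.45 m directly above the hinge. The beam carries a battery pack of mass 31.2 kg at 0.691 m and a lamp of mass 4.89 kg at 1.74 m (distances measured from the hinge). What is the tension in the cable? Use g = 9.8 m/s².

T ≈ 278 N

Sum moments about the hinge (the unknown hinge reaction has zero arm there).
Beam weight: 13.8 × 9.8 = 135.2 N down at 1.46 m → arm 1.46 m, τ = 135.2 × 1.46 = 197.4 N·m clockwise.
Battery pack: 31.2 × 9.8 = 305.8 N down at 0.691 m → arm 0.691 m, τ = 305.8 × 0.691 = 211.3 N·m clockwise.
Lamp: 4.89 × 9.8 = 47.92 N down at 1.74 m → arm 1.74 m, τ = 47.92 × 1.74 = 83.38 N·m clockwise.
Total clockwise load moment = 492.1 N·m.
The cable tension T acts at 2.57 m; only its component perpendicular to the beam, T sinθ, produces torque. sinθ = h/√(h²+d²) = 2.45/√(2.45²+2.57²) = 0.69.
For rotational equilibrium, T × 2.57 × 0.69 = 492.1, so T = 492.1 / 1.773 = 278 N.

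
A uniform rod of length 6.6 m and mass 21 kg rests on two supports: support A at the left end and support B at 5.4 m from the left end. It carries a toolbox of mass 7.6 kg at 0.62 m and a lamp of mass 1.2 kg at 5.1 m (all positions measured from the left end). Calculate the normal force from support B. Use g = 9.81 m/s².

R_B ≈ 146 N

Sum moments about support A (its reaction then has zero moment arm).
Beam weight: 21 × 9.81 = 206 N down at 3.3 m → arm 3.3 m, τ = 206 × 3.3 = 679.8 N·m clockwise.
Toolbox: 7.6 × 9.81 = 74.56 N down at 0.62 m → arm 0.62 m, τ = 74.56 × 0.62 = 46.23 N·m clockwise.
Lamp: 1.2 × 9.81 = 11.77 N down at 5.1 m → arm 5.1 m, τ = 11.77 × 5.1 = 60.03 N·m clockwise.
Net load moment about support A = 786.1 N·m clockwise.
Reaction R at support B is upward at 5.4 m, arm 5.4 m → moment R × 5.4 counterclockwise.
Στ = 0 ⇒ R × 5.4 = 786.1 ⇒ R = 146 N.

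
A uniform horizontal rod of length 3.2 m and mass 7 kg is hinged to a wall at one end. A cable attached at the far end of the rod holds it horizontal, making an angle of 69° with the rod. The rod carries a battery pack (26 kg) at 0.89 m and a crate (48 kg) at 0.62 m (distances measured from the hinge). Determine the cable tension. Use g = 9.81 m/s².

T ≈ 210 N

About the hinge:
Beam weight: 7 × 9.81 = 68.67 N down at 1.6 m → arm 1.6 m, τ = 68.67 × 1.6 = 109.9 N·m clockwise.
Battery pack: 26 × 9.81 = 255.1 N down at 0.89 m → arm 0.89 m, τ = 255.1 × 0.89 = 227 N·m clockwise.
Crate: 48 × 9.81 = 470.9 N down at 0.62 m → arm 0.62 m, τ = 470.9 × 0.62 = 292 N·m clockwise.
Total clockwise load moment = 628.9 N·m.
The cable tension T acts at 3.2 m; only its component perpendicular to the rod, T sinθ, produces torque. sin 69° = 0.9336.
Setting net torque to zero: T × 3.2 × 0.9336 = 628.9 → T = 628.9 / 2.988 = 210 N.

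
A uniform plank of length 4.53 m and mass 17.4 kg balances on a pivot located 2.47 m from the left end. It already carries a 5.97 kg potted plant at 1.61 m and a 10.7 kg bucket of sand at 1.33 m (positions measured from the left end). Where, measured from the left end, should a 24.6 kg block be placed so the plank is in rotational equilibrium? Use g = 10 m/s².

x ≈ 3.32 m from the left end

Sum moments about the pivot (at 2.47 m from the left end) (the support reaction has zero arm there).
Beam weight: 17.4 × 10 = 174 N down at 2.265 m → arm 0.205 m, τ = 174 × 0.205 = 35.67 N·m counterclockwise.
Potted plant: 5.97 × 10 = 59.7 N down at 1.61 m → arm 0.86 m, τ = 59.7 × 0.86 = 51.34 N·m counterclockwise.
Bucket of sand: 10.7 × 10 = 107 N down at 1.33 m → arm 1.14 m, τ = 107 × 1.14 = 122 N·m counterclockwise.
Net moment of existing loads = 209 N·m counterclockwise.
The block weighs 24.6 × 10 = 246 N and must supply an equal clockwise moment, so its lever arm about the pivot is 209 / 246 = 0.85 m.
That puts it at 2.47 + 0.85 = 3.32 m from the left end.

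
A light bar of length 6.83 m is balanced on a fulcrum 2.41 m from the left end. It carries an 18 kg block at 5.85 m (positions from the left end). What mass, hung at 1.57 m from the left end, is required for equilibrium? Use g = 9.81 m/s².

Taking torques about the fulcrum (at 2.41 m from the left end):
Block: 18 × 9.81 = 176.6 N down at 5.85 m → arm 3.44 m, τ = 176.6 × 3.44 = 607.5 N·m clockwise.
Net moment of known loads = 607.5 N·m clockwise.
An unknown mass m at 1.57 m has arm 0.84 m; its moment is m·g·0.84 counterclockwise.
Setting net torque to zero: m × 9.81 × 0.84 = 607.5 → m = 607.5 / (9.81 × 0.84) = 73.7 kg.

m ≈ 73.7 kg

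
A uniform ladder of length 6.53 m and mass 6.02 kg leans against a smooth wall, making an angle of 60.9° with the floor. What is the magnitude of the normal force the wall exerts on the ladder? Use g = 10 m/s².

N_wall ≈ 16.8 N

About the foot of the ladder:
Ladder weight 6.02×10 = 60.2 N acts at 3.265 m along the ladder; its horizontal arm is 3.265·cos60.9° = 1.588 m → τ = 95.6 N·m clockwise.
Wall normal N acts horizontally at the top; its moment arm is the height L sinθ = 6.53·sin60.9° = 5.706 m, counterclockwise.
Setting net torque to zero: N × 5.706 = 95.6 → N = 16.8 N.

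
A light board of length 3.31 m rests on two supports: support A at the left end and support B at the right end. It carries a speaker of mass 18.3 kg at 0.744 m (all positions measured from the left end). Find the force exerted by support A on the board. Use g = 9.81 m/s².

R_A ≈ 139 N

Take moments about support B.
Speaker: 18.3 × 9.81 = 179.5 N down at 0.744 m → arm 2.566 m, τ = 179.5 × 2.566 = 460.6 N·m counterclockwise.
Net load moment about support B = 460.6 N·m counterclockwise.
Reaction R at support A is upward at 0 m, arm 3.31 m → moment R × 3.31 clockwise.
For rotational equilibrium, R × 3.31 = 460.6, so R = 139 N.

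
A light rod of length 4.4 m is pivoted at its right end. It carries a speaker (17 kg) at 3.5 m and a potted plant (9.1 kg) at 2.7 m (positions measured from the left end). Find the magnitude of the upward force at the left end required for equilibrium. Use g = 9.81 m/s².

Choose the right end as the axis so the unknown pivot reaction has zero arm there.
Speaker: 17 × 9.81 = 166.8 N down at 3.5 m → arm 0.9 m, τ = 166.8 × 0.9 = 150.1 N·m counterclockwise.
Potted plant: 9.1 × 9.81 = 89.27 N down at 2.7 m → arm 1.7 m, τ = 89.27 × 1.7 = 151.8 N·m counterclockwise.
Net moment of the loads = 301.9 N·m counterclockwise.
The upward force F acts at the left end, arm 4.4 m, giving F × 4.4 clockwise.
Balancing moments: F × 4.4 = 301.9, giving F = 301.9 / 4.4 = 68.6 N.

F ≈ 68.6 N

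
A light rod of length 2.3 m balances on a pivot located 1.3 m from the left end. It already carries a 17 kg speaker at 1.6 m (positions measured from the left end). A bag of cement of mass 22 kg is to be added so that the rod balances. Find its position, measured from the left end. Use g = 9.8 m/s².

Choose the pivot (at 1.3 m from the left end) as the axis so the support reaction has zero arm there.
Speaker: 17 × 9.8 = 166.6 N down at 1.6 m → arm 0.3 m, τ = 166.6 × 0.3 = 49.98 N·m clockwise.
Net moment of existing loads = 49.98 N·m clockwise.
The bag of cement weighs 22 × 9.8 = 215.6 N and must supply an equal counterclockwise moment, so its lever arm about the pivot is 49.98 / 215.6 = 0.232 m.
That puts it at 1.3 − 0.232 = 1.07 m from the left end.

x ≈ 1.07 m from the left end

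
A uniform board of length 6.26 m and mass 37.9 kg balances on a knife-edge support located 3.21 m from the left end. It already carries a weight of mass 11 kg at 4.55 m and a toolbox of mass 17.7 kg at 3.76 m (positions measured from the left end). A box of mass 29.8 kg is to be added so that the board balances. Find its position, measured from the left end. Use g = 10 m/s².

x ≈ 2.49 m from the left end

About the knife-edge support (at 3.21 m from the left end):
Beam weight: 37.9 × 10 = 379 N down at 3.13 m → arm 0.08 m, τ = 379 × 0.08 = 30.32 N·m counterclockwise.
Weight: 11 × 10 = 110 N down at 4.55 m → arm 1.34 m, τ = 110 × 1.34 = 147.4 N·m clockwise.
Toolbox: 17.7 × 10 = 177 N down at 3.76 m → arm 0.55 m, τ = 177 × 0.55 = 97.35 N·m clockwise.
Net moment of existing loads = 214.4 N·m clockwise.
The box weighs 29.8 × 10 = 298 N and must supply an equal counterclockwise moment, so its lever arm about the knife-edge support is 214.4 / 298 = 0.719 m.
That puts it at 3.21 − 0.719 = 2.49 m from the left end.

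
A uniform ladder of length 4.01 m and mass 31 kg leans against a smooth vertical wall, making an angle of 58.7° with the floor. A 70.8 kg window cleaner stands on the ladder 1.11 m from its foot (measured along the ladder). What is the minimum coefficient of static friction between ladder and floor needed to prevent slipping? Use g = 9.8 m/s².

Choose the foot of the ladder as the axis so the floor normal and friction both act there and drop out.
Ladder weight 31×9.8 = 303.8 N acts at 2.005 m along the ladder; its horizontal arm is 2.005·cos58.7° = 1.042 m → τ = 316.6 N·m clockwise.
Window cleaner: 70.8×9.8 = 693.8 N at 1.11 m → arm 0.5767 m → τ = 400.1 N·m clockwise.
Wall normal N acts horizontally at the top; its moment arm is the height L sinθ = 4.01·sin58.7° = 3.426 m, counterclockwise.
Στ = 0 ⇒ N × 3.426 = 716.7 ⇒ N = 209.2 N.
ΣFx = 0 ⇒ f = N_wall = 209.2 N. ΣFy = 0 ⇒ N_floor = 997.6 N.
μ_min = f / N_floor = 209.2 / 997.6 = 0.21.

μ_min ≈ 0.21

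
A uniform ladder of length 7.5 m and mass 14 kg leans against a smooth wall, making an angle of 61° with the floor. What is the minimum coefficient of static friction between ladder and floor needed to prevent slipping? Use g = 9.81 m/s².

Sum moments about the foot of the ladder (the floor normal and friction both act there and drop out).
Ladder weight 14×9.81 = 137.3 N acts at 3.75 m along the ladder; its horizontal arm is 3.75·cos61° = 1.818 m → τ = 249.6 N·m clockwise.
Wall normal N acts horizontally at the top; its moment arm is the height L sinθ = 7.5·sin61° = 6.56 m, counterclockwise.
Setting net torque to zero: N × 6.56 = 249.6 → N = 38.05 N.
ΣFx = 0 ⇒ f = N_wall = 38.05 N. ΣFy = 0 ⇒ N_floor = 137.3 N.
μ_min = f / N_floor = 38.05 / 137.3 = 0.277.

μ_min ≈ 0.277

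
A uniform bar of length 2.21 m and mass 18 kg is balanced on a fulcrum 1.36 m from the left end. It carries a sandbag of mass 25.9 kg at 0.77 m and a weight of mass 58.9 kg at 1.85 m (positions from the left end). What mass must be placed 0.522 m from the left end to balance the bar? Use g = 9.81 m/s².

m ≈ 10.7 kg

Sum moments about the fulcrum (at 1.36 m from the left end) (the support reaction has zero arm there).
Beam weight: 18 × 9.81 = 176.6 N down at 1.105 m → arm 0.255 m, τ = 176.6 × 0.255 = 45.03 N·m counterclockwise.
Sandbag: 25.9 × 9.81 = 254.1 N down at 0.77 m → arm 0.59 m, τ = 254.1 × 0.59 = 149.9 N·m counterclockwise.
Weight: 58.9 × 9.81 = 577.8 N down at 1.85 m → arm 0.49 m, τ = 577.8 × 0.49 = 283.1 N·m clockwise.
Net moment of known loads = 88.17 N·m clockwise.
An unknown mass m at 0.522 m has arm 0.838 m; its moment is m·g·0.838 counterclockwise.
Στ = 0 ⇒ m × 9.81 × 0.838 = 88.17 ⇒ m = 88.17 / (9.81 × 0.838) = 10.7 kg.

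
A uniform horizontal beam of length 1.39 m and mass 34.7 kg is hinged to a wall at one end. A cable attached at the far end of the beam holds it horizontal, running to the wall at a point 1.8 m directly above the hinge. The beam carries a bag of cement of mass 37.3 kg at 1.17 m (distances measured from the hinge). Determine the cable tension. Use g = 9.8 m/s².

Take moments about the hinge.
Beam weight: 34.7 × 9.8 = 340.1 N down at 0.695 m → arm 0.695 m, τ = 340.1 × 0.695 = 236.4 N·m clockwise.
Bag of cement: 37.3 × 9.8 = 365.5 N down at 1.17 m → arm 1.17 m, τ = 365.5 × 1.17 = 427.6 N·m clockwise.
Total clockwise load moment = 664 N·m.
The cable tension T acts at 1.39 m; only its component perpendicular to the beam, T sinθ, produces torque. sinθ = h/√(h²+d²) = 1.8/√(1.8²+1.39²) = 0.7915.
Στ = 0 ⇒ T × 1.39 × 0.7915 = 664 ⇒ T = 664 / 1.1 = 604 N.

T ≈ 604 N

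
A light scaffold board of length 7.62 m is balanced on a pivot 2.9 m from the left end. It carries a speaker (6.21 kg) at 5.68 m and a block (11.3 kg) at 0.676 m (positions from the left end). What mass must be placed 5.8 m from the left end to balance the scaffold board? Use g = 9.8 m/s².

Taking torques about the pivot (at 2.9 m from the left end):
Speaker: 6.21 × 9.8 = 60.86 N down at 5.68 m → arm 2.78 m, τ = 60.86 × 2.78 = 169.2 N·m clockwise.
Block: 11.3 × 9.8 = 110.7 N down at 0.676 m → arm 2.224 m, τ = 110.7 × 2.224 = 246.2 N·m counterclockwise.
Net moment of known loads = 77 N·m counterclockwise.
An unknown mass m at 5.8 m has arm 2.9 m; its moment is m·g·2.9 clockwise.
Setting net torque to zero: m × 9.8 × 2.9 = 77 → m = 77 / (9.8 × 2.9) = 2.71 kg.

m ≈ 2.71 kg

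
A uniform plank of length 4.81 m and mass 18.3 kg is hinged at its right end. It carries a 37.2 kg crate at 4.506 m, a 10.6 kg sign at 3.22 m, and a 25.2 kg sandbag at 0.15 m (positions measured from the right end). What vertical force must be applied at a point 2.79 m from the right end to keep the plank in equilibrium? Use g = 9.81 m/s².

Taking torques about the right end:
Beam weight: 18.3 × 9.81 = 179.5 N down at 2.405 m → arm 2.405 m, τ = 179.5 × 2.405 = 431.7 N·m counterclockwise.
Crate: 37.2 × 9.81 = 364.9 N down at 4.506 m → arm 4.506 m, τ = 364.9 × 4.506 = 1644 N·m counterclockwise.
Sign: 10.6 × 9.81 = 104 N down at 3.22 m → arm 3.22 m, τ = 104 × 3.22 = 334.9 N·m counterclockwise.
Sandbag: 25.2 × 9.81 = 247.2 N down at 0.15 m → arm 0.15 m, τ = 247.2 × 0.15 = 37.08 N·m counterclockwise.
Net moment of the loads = 2448 N·m counterclockwise.
The upward force F acts at a point 2.79 m from the right end, arm 2.79 m, giving F × 2.79 clockwise.
Balancing moments: F × 2.79 = 2448, giving F = 2448 / 2.79 = 877 N.

F ≈ 877 N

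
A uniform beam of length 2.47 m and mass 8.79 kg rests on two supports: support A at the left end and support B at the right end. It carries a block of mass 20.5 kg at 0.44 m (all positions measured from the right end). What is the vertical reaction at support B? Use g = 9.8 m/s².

Take moments about support A.
Beam weight: 8.79 × 9.8 = 86.14 N down at 1.235 m → arm 1.235 m, τ = 86.14 × 1.235 = 106.4 N·m clockwise.
Block: 20.5 × 9.8 = 200.9 N down at 0.44 m → arm 2.03 m, τ = 200.9 × 2.03 = 407.8 N·m clockwise.
Net load moment about support A = 514.2 N·m clockwise.
Reaction R at support B is upward at 0 m, arm 2.47 m → moment R × 2.47 counterclockwise.
Balancing moments: R × 2.47 = 514.2, giving R = 208 N.

R_B ≈ 208 N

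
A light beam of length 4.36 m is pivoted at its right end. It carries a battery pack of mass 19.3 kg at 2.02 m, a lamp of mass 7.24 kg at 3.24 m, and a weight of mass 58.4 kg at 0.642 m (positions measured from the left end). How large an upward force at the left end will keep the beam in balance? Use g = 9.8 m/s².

About the right end:
Battery pack: 19.3 × 9.8 = 189.1 N down at 2.02 m → arm 2.34 m, τ = 189.1 × 2.34 = 442.5 N·m counterclockwise.
Lamp: 7.24 × 9.8 = 70.95 N down at 3.24 m → arm 1.12 m, τ = 70.95 × 1.12 = 79.46 N·m counterclockwise.
Weight: 58.4 × 9.8 = 572.3 N down at 0.642 m → arm 3.718 m, τ = 572.3 × 3.718 = 2128 N·m counterclockwise.
Net moment of the loads = 2650 N·m counterclockwise.
The upward force F acts at the left end, arm 4.36 m, giving F × 4.36 clockwise.
For rotational equilibrium, F × 4.36 = 2650, so F = 2650 / 4.36 = 608 N.

F ≈ 608 N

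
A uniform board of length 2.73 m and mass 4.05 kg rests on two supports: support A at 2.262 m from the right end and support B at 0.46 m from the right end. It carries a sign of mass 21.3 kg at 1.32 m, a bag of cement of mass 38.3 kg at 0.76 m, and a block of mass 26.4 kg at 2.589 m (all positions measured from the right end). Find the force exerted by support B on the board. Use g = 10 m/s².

R_B ≈ 403 N

Choose support A as the axis so its reaction then has zero moment arm.
Beam weight: 4.05 × 10 = 40.5 N down at 1.365 m → arm 0.897 m, τ = 40.5 × 0.897 = 36.33 N·m clockwise.
Sign: 21.3 × 10 = 213 N down at 1.32 m → arm 0.942 m, τ = 213 × 0.942 = 200.6 N·m clockwise.
Bag of cement: 38.3 × 10 = 383 N down at 0.76 m → arm 1.502 m, τ = 383 × 1.502 = 575.3 N·m clockwise.
Block: 26.4 × 10 = 264 N down at 2.589 m → arm 0.327 m, τ = 264 × 0.327 = 86.33 N·m counterclockwise.
Net load moment about support A = 725.9 N·m clockwise.
Reaction R at support B is upward at 0.46 m, arm 1.802 m → moment R × 1.802 counterclockwise.
Στ = 0 ⇒ R × 1.802 = 725.9 ⇒ R = 403 N.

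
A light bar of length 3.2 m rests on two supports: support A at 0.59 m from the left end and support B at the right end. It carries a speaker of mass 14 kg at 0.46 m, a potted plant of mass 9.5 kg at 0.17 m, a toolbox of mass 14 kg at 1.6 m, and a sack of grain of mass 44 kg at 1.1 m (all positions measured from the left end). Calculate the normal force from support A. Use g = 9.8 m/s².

R_A ≈ 683 N

Taking torques about support B:
Speaker: 14 × 9.8 = 137.2 N down at 0.46 m → arm 2.74 m, τ = 137.2 × 2.74 = 375.9 N·m counterclockwise.
Potted plant: 9.5 × 9.8 = 93.1 N down at 0.17 m → arm 3.03 m, τ = 93.1 × 3.03 = 282.1 N·m counterclockwise.
Toolbox: 14 × 9.8 = 137.2 N down at 1.6 m → arm 1.6 m, τ = 137.2 × 1.6 = 219.5 N·m counterclockwise.
Sack of grain: 44 × 9.8 = 431.2 N down at 1.1 m → arm 2.1 m, τ = 431.2 × 2.1 = 905.5 N·m counterclockwise.
Net load moment about support B = 1783 N·m counterclockwise.
Reaction R at support A is upward at 0.59 m, arm 2.61 m → moment R × 2.61 clockwise.
Setting net torque to zero: R × 2.61 = 1783 → R = 683 N.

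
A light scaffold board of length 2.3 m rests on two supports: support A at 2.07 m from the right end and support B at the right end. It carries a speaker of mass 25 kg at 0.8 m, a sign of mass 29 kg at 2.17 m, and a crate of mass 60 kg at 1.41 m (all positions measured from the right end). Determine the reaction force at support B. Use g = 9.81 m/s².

R_B ≈ 324 N

About support A:
Speaker: 25 × 9.81 = 245.2 N down at 0.8 m → arm 1.27 m, τ = 245.2 × 1.27 = 311.4 N·m clockwise.
Sign: 29 × 9.81 = 284.5 N down at 2.17 m → arm 0.1 m, τ = 284.5 × 0.1 = 28.45 N·m counterclockwise.
Crate: 60 × 9.81 = 588.6 N down at 1.41 m → arm 0.66 m, τ = 588.6 × 0.66 = 388.5 N·m clockwise.
Net load moment about support A = 671.5 N·m clockwise.
Reaction R at support B is upward at 0 m, arm 2.07 m → moment R × 2.07 counterclockwise.
Setting net torque to zero: R × 2.07 = 671.5 → R = 324 N.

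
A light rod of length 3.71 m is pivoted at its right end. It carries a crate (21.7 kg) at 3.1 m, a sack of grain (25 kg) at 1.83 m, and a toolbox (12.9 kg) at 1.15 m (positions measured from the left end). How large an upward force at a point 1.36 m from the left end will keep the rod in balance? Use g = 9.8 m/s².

Sum moments about the right end (the unknown pivot reaction has zero arm there).
Crate: 21.7 × 9.8 = 212.7 N down at 3.1 m → arm 0.61 m, τ = 212.7 × 0.61 = 129.7 N·m counterclockwise.
Sack of grain: 25 × 9.8 = 245 N down at 1.83 m → arm 1.88 m, τ = 245 × 1.88 = 460.6 N·m counterclockwise.
Toolbox: 12.9 × 9.8 = 126.4 N down at 1.15 m → arm 2.56 m, τ = 126.4 × 2.56 = 323.6 N·m counterclockwise.
Net moment of the loads = 913.9 N·m counterclockwise.
The upward force F acts at a point 1.36 m from the left end, arm 2.35 m, giving F × 2.35 clockwise.
Balancing moments: F × 2.35 = 913.9, giving F = 913.9 / 2.35 = 389 N.

F ≈ 389 N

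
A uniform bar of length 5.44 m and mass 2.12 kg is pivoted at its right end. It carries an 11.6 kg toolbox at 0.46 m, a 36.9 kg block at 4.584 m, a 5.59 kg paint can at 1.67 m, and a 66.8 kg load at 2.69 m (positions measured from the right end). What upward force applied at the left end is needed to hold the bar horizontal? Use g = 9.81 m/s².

Take moments about the right end.
Beam weight: 2.12 × 9.81 = 20.8 N down at 2.72 m → arm 2.72 m, τ = 20.8 × 2.72 = 56.58 N·m counterclockwise.
Toolbox: 11.6 × 9.81 = 113.8 N down at 0.46 m → arm 0.46 m, τ = 113.8 × 0.46 = 52.35 N·m counterclockwise.
Block: 36.9 × 9.81 = 362 N down at 4.584 m → arm 4.584 m, τ = 362 × 4.584 = 1659 N·m counterclockwise.
Paint can: 5.59 × 9.81 = 54.84 N down at 1.67 m → arm 1.67 m, τ = 54.84 × 1.67 = 91.58 N·m counterclockwise.
Load: 66.8 × 9.81 = 655.3 N down at 2.69 m → arm 2.69 m, τ = 655.3 × 2.69 = 1763 N·m counterclockwise.
Net moment of the loads = 3623 N·m counterclockwise.
The upward force F acts at the left end, arm 5.44 m, giving F × 5.44 clockwise.
Setting net torque to zero: F × 5.44 = 3623 → F = 3623 / 5.44 = 666 N.

F ≈ 666 N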